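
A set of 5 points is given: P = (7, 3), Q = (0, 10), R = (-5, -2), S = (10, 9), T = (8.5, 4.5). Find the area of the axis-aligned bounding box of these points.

180

x ranges over [-5, 10], width 15.
y ranges over [-2, 10], height 12.
Area = 15 × 12 = 180.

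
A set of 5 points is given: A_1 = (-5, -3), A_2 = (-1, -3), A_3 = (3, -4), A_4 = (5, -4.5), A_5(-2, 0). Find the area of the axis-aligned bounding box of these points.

45

x ranges over [-5, 5], width 10.
y ranges over [-4.5, 0], height 4.5.
Area = 10 × 4.5 = 45.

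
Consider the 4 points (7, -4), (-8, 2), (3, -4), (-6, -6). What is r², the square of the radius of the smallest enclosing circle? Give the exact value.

65.25

By Welzl's lemma the MEC is supported by two points (diametrically opposite) or three points (on a circumcircle).
The farthest pair is (7, -4)–(-8, 2) with squared distance 261. The circle on this segment as diameter has centre (-0.5, -1) and r² = 261/4 = 65.25.
Check (3, -4): distance² to centre = 21.25 ≤ 65.25, so it lies inside.
All remaining points lie in this disk, and no smaller disk contains both endpoints, so this is the minimum enclosing circle.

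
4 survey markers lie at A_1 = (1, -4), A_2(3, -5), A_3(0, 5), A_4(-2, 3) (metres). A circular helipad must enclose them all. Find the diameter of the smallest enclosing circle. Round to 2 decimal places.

A smallest enclosing disk is always determined by at most three of the input points on its boundary.
The farthest pair is A_2–A_3 with squared distance 109. The circle on this segment as diameter has centre (1.5, 0) and r² = 109/4 = 27.25.
Check A_1: distance² to centre = 16.25 ≤ 27.25, so it lies inside.
All remaining points lie in this disk, and no smaller disk contains both endpoints, so this is the minimum enclosing circle.
Diameter = 2r = 2√(27.25) ≈ 10.44.

10.44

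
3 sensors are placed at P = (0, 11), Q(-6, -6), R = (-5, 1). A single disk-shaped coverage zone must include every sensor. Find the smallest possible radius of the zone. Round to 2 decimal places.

Side lengths²: PQ² = 325, PR² = 125, QR² = 50.
Since PQ² = 325 ≥ 125 + 50 = 175, the angle opposite PQ is not acute, so the smallest enclosing circle has PQ as diameter.
Centre = midpoint of PQ = (-3, 2.5), r² = 325/4 = 81.25.
r = √(81.25) ≈ 9.01.

9.01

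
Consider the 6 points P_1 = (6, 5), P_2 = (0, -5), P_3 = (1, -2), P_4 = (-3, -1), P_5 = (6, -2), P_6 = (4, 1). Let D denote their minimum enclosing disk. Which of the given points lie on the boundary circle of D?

By Welzl's lemma the MEC is supported by two points (diametrically opposite) or three points (on a circumcircle).
The minimum enclosing circle is determined by three boundary points: P_1, P_2, P_4.
Their circumcentre is (49/18, 1/6) with r² = 5525/162.
The farthest remaining point P_5 is at distance² 2501/162 ≤ 5525/162.
The points at distance exactly r from the centre are P_1, P_2, P_4 — 3 points.

P_1, P_2, P_4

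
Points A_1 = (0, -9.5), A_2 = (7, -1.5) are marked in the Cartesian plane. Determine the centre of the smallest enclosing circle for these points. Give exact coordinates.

The smallest circle enclosing two points has them as diameter endpoints.
Centre = midpoint = (3.5, -5.5); r² = |A_1A_2|²/4 = 113/4 = 28.25.
Centre = (3.5, -5.5).

(3.5, -5.5)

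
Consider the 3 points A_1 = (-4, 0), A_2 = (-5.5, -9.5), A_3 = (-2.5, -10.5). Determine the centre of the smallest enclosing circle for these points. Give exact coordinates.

Side lengths²: A_1A_2² = 92.5, A_1A_3² = 112.5, A_2A_3² = 10.
Since A_1A_3² = 112.5 ≥ 92.5 + 10 = 102.5, the angle opposite A_1A_3 is not acute, so the smallest enclosing circle has A_1A_3 as diameter.
Centre = midpoint of A_1A_3 = (-3.25, -5.25), r² = 112.5/4 = 28.125.
Centre = (-3.25, -5.25).

(-3.25, -5.25)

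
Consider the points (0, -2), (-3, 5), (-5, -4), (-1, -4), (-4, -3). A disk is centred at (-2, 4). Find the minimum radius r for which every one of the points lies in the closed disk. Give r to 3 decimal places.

The required radius is the distance from (-2, 4) to the farthest point.
Squared distances: 40, 2, 73, 65, 53.
Maximum is 73, attained at (-5, -4).
r = √73 ≈ 8.544.

8.544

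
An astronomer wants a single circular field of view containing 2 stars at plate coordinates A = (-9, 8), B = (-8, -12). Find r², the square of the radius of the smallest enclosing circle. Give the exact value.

100.25

The smallest circle enclosing two points has them as diameter endpoints.
Centre = midpoint = (-8.5, -2); r² = |AB|²/4 = 401/4 = 100.25.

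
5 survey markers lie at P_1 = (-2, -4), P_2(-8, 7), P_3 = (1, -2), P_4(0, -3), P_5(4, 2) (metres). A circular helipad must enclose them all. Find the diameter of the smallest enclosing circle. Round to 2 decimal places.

A smallest enclosing disk is always determined by at most three of the input points on its boundary.
The minimum enclosing circle is determined by three boundary points: P_1, P_2, P_5.
Their circumcentre is (-93/34, 93/34) with r² = 26533/578.
The farthest remaining point P_4 is at distance² 23337/578 ≤ 26533/578.
Diameter = 2r = 2√(26533/578) ≈ 13.55.

13.55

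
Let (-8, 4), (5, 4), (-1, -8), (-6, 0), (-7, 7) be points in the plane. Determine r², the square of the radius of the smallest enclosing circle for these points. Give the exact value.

2465/36

The minimum enclosing circle of a finite set is fixed by two of the points (as a diameter) or three (as a circumcircle).
The minimum enclosing circle is determined by three boundary points: (5, 4), (-1, -8), (-7, 7).
Their circumcentre is (-7/3, 1/6) with r² = 2465/36.
The farthest remaining point (-8, 4) is at distance² 1685/36 ≤ 2465/36.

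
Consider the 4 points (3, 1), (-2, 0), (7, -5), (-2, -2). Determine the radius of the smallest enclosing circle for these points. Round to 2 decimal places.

5.15

A smallest enclosing disk is always determined by at most three of the input points on its boundary.
The farthest pair is (-2, 0)–(7, -5) with squared distance 106. The circle on this segment as diameter has centre (2.5, -2.5) and r² = 106/4 = 26.5.
Check (3, 1): distance² to centre = 12.5 ≤ 26.5, so it lies inside.
All remaining points lie in this disk, and no smaller disk contains both endpoints, so this is the minimum enclosing circle.
r = √(26.5) ≈ 5.15.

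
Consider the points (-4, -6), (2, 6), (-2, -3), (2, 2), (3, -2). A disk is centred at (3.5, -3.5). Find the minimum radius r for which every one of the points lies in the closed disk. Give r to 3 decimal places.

The required radius is the distance from (3.5, -3.5) to the farthest point.
Squared distances: 62.5, 92.5, 30.5, 32.5, 2.5.
Maximum is 92.5, attained at (2, 6).
r = √(92.5) ≈ 9.618.

9.618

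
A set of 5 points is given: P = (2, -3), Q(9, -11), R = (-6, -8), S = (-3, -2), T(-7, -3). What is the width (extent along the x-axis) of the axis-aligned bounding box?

max x = 9, min x = -7, so width = 16.

16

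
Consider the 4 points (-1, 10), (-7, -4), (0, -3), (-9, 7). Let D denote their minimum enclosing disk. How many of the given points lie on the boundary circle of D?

2

A smallest enclosing disk is always determined by at most three of the input points on its boundary.
The farthest pair is (-1, 10)–(-7, -4) with squared distance 232. The circle on this segment as diameter has centre (-4, 3) and r² = 232/4 = 58.
Check (0, -3): distance² to centre = 52 ≤ 58, so it lies inside.
All remaining points lie in this disk, and no smaller disk contains both endpoints, so this is the minimum enclosing circle.
The points at distance exactly r from the centre are (-1, 10), (-7, -4) — 2 points.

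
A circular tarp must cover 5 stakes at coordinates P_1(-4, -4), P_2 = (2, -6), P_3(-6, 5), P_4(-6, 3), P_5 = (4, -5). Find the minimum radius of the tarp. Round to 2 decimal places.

A smallest enclosing disk is always determined by at most three of the input points on its boundary.
The farthest pair is P_3–P_5 with squared distance 200. The circle on this segment as diameter has centre (-1, 0) and r² = 200/4 = 50.
Check P_1: distance² to centre = 25 ≤ 50, so it lies inside.
All remaining points lie in this disk, and no smaller disk contains both endpoints, so this is the minimum enclosing circle.
r = √50 ≈ 7.07.

7.07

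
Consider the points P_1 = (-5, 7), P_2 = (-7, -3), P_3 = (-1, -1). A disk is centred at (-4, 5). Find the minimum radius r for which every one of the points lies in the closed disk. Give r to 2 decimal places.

8.54

The required radius is the distance from (-4, 5) to the farthest point.
Squared distances: 5, 73, 45.
Maximum is 73, attained at P_2.
r = √73 ≈ 8.54.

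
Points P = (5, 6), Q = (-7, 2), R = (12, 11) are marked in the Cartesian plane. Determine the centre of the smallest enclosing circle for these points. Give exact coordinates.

(2.5, 6.5)

Side lengths²: PQ² = 160, PR² = 74, QR² = 442.
Since QR² = 442 ≥ 160 + 74 = 234, the angle opposite QR is not acute, so the smallest enclosing circle has QR as diameter.
Centre = midpoint of QR = (2.5, 6.5), r² = 442/4 = 110.5.
Centre = (2.5, 6.5).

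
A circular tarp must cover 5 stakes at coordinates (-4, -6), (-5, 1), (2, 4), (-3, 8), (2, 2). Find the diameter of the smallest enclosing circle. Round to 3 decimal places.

By Welzl's lemma the MEC is supported by two points (diametrically opposite) or three points (on a circumcircle).
The farthest pair is (-4, -6)–(-3, 8) with squared distance 197. The circle on this segment as diameter has centre (-3.5, 1) and r² = 197/4 = 49.25.
Check (-5, 1): distance² to centre = 2.25 ≤ 49.25, so it lies inside.
All remaining points lie in this disk, and no smaller disk contains both endpoints, so this is the minimum enclosing circle.
Diameter = 2r = 2√(49.25) ≈ 14.036.

14.036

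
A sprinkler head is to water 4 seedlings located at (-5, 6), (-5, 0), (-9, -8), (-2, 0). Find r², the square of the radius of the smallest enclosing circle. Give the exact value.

A smallest enclosing disk is always determined by at most three of the input points on its boundary.
The farthest pair is (-5, 6)–(-9, -8) with squared distance 212. The circle on this segment as diameter has centre (-7, -1) and r² = 212/4 = 53.
Check (-5, 0): distance² to centre = 5 ≤ 53, so it lies inside.
All remaining points lie in this disk, and no smaller disk contains both endpoints, so this is the minimum enclosing circle.

53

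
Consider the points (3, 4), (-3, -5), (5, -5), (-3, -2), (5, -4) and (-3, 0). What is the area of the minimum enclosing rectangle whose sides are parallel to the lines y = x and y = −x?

97.5

In coordinates u = x + y, v = x − y the rectangle is axis-aligned; the map (x,y)→(u,v) scales areas by 2.
u-values: 7, -8, 0, -5, 1, -3; range = 7 − (-8) = 15.
v-values: -1, 2, 10, -1, 9, -3; range = 10 − (-3) = 13.
Area = (15 × 13) / 2 = 97.5.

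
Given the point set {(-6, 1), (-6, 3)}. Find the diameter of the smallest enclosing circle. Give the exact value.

2

The smallest circle enclosing two points has them as diameter endpoints.
Centre = midpoint = (-6, 2); r² = |(-6, 1)−(-6, 3)|²/4 = 4/4 = 1.
Diameter = 2r = 2√1 = 2.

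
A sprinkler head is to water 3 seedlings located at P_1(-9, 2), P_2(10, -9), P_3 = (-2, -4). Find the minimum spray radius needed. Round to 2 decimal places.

Side lengths²: P_1P_2² = 482, P_1P_3² = 85, P_2P_3² = 169.
Since P_1P_2² = 482 ≥ 169 + 85 = 254, the angle opposite P_1P_2 is not acute, so the smallest enclosing circle has P_1P_2 as diameter.
Centre = midpoint of P_1P_2 = (0.5, -3.5), r² = 482/4 = 120.5.
r = √(120.5) ≈ 10.98.

10.98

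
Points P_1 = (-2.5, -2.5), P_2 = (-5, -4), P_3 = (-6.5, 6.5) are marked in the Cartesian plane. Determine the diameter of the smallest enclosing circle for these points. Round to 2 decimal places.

10.61

Side lengths²: P_1P_2² = 8.5, P_1P_3² = 97, P_2P_3² = 112.5.
Since P_2P_3² = 112.5 ≥ 97 + 8.5 = 105.5, the angle opposite P_2P_3 is not acute, so the smallest enclosing circle has P_2P_3 as diameter.
Centre = midpoint of P_2P_3 = (-5.75, 1.25), r² = 112.5/4 = 28.125.
Diameter = 2r = 2√(28.125) ≈ 10.61.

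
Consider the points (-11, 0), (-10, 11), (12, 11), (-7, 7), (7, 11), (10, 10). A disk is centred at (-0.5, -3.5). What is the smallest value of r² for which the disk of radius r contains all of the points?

The required radius is the distance from (-0.5, -3.5) to the farthest point.
Squared distances: 122.5, 300.5, 366.5, 152.5, 266.5, 292.5.
Maximum is 366.5, attained at (12, 11).

366.5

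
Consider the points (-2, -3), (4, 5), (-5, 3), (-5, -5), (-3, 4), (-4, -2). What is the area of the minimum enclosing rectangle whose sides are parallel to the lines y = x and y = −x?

In coordinates u = x + y, v = x − y the rectangle is axis-aligned; the map (x,y)→(u,v) scales areas by 2.
u-values: -5, 9, -2, -10, 1, -6; range = 9 − (-10) = 19.
v-values: 1, -1, -8, 0, -7, -2; range = 1 − (-8) = 9.
Area = (19 × 9) / 2 = 85.5.

85.5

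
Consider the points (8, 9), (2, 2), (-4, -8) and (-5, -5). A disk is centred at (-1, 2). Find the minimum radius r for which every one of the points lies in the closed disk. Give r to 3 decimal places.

11.402

The required radius is the distance from (-1, 2) to the farthest point.
Squared distances: 130, 9, 109, 65.
Maximum is 130, attained at (8, 9).
r = √130 ≈ 11.402.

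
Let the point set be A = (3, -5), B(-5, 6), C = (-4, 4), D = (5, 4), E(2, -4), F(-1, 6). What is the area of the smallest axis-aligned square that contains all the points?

121

The bounding box has width 10 and height 11.
An axis-aligned square enclosing the set must have side ≥ max(width, height).
So the minimum side is max(10, 11) = 11.
Area = 11² = 121.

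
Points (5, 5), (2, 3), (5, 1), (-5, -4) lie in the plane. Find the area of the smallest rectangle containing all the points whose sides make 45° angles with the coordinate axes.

47.5

In coordinates u = x + y, v = x − y the rectangle is axis-aligned; the map (x,y)→(u,v) scales areas by 2.
u-values: 10, 5, 6, -9; range = 10 − (-9) = 19.
v-values: 0, -1, 4, -1; range = 4 − (-1) = 5.
Area = (19 × 5) / 2 = 47.5.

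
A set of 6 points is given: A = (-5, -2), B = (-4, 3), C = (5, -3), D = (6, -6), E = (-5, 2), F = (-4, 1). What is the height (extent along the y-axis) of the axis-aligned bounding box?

max y = 3, min y = -6, so height = 9.

9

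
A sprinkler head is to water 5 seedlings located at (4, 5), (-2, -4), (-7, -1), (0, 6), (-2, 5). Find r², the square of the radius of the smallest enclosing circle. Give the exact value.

39.25

By Welzl's lemma the MEC is supported by two points (diametrically opposite) or three points (on a circumcircle).
The farthest pair is (4, 5)–(-7, -1) with squared distance 157. The circle on this segment as diameter has centre (-1.5, 2) and r² = 157/4 = 39.25.
Check (-2, -4): distance² to centre = 36.25 ≤ 39.25, so it lies inside.
All remaining points lie in this disk, and no smaller disk contains both endpoints, so this is the minimum enclosing circle.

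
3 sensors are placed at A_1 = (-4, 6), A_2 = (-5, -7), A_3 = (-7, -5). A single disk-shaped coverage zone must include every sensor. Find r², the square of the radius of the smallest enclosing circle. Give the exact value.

42.5

Side lengths²: A_1A_2² = 170, A_1A_3² = 130, A_2A_3² = 8.
Since A_1A_2² = 170 ≥ 130 + 8 = 138, the angle opposite A_1A_2 is not acute, so the smallest enclosing circle has A_1A_2 as diameter.
Centre = midpoint of A_1A_2 = (-4.5, -0.5), r² = 170/4 = 42.5.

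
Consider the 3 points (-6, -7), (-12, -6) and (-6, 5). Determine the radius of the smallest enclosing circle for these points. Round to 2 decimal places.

Call the three points A, B, C in the order given.
Side lengths²: AB² = 37, AC² = 144, BC² = 157.
Since BC² = 157 < 144 + 37 = 181, the triangle is acute, so the smallest enclosing circle is the circumcircle.
Circumcentre = (-97/12, -1), r² = 5809/144.
r = √(5809/144) ≈ 6.35.

6.35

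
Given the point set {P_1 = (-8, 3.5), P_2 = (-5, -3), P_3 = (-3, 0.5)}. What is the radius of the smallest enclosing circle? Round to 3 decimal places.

Side lengths²: P_1P_2² = 51.25, P_1P_3² = 34, P_2P_3² = 16.25.
Since P_1P_2² = 51.25 ≥ 34 + 16.25 = 50.25, the angle opposite P_1P_2 is not acute, so the smallest enclosing circle has P_1P_2 as diameter.
Centre = midpoint of P_1P_2 = (-6.5, 0.25), r² = 51.25/4 = 12.8125.
r = √(12.8125) ≈ 3.579.

3.579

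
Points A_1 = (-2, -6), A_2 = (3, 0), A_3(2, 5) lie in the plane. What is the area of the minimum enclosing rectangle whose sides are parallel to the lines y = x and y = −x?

52.5

In coordinates u = x + y, v = x − y the rectangle is axis-aligned; the map (x,y)→(u,v) scales areas by 2.
u-values: -8, 3, 7; range = 7 − (-8) = 15.
v-values: 4, 3, -3; range = 4 − (-3) = 7.
Area = (15 × 7) / 2 = 52.5.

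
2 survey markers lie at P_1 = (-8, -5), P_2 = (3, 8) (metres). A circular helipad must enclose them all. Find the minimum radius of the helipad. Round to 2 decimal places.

The smallest circle enclosing two points has them as diameter endpoints.
Centre = midpoint = (-2.5, 1.5); r² = |P_1P_2|²/4 = 290/4 = 72.5.
r = √(72.5) ≈ 8.51.

8.51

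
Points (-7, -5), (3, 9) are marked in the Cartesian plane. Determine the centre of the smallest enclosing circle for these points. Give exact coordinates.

The smallest circle enclosing two points has them as diameter endpoints.
Centre = midpoint = (-2, 2); r² = |(-7, -5)−(3, 9)|²/4 = 296/4 = 74.
Centre = (-2, 2).

(-2, 2)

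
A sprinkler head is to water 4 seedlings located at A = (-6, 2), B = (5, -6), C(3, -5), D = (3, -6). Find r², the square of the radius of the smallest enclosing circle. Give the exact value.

46.25

A smallest enclosing disk is always determined by at most three of the input points on its boundary.
The farthest pair is A–B with squared distance 185. The circle on this segment as diameter has centre (-0.5, -2) and r² = 185/4 = 46.25.
Check C: distance² to centre = 21.25 ≤ 46.25, so it lies inside.
All remaining points lie in this disk, and no smaller disk contains both endpoints, so this is the minimum enclosing circle.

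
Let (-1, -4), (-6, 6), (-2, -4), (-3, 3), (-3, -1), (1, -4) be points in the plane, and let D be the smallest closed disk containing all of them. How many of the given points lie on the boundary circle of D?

2

By Welzl's lemma the MEC is supported by two points (diametrically opposite) or three points (on a circumcircle).
The farthest pair is (-6, 6)–(1, -4) with squared distance 149. The circle on this segment as diameter has centre (-2.5, 1) and r² = 149/4 = 37.25.
Check (-1, -4): distance² to centre = 27.25 ≤ 37.25, so it lies inside.
All remaining points lie in this disk, and no smaller disk contains both endpoints, so this is the minimum enclosing circle.
The points at distance exactly r from the centre are (-6, 6), (1, -4) — 2 points.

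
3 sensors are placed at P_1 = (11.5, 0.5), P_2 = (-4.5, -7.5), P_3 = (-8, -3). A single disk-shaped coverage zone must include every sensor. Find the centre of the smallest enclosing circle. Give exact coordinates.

Side lengths²: P_1P_2² = 320, P_1P_3² = 392.5, P_2P_3² = 32.5.
Since P_1P_3² = 392.5 ≥ 320 + 32.5 = 352.5, the angle opposite P_1P_3 is not acute, so the smallest enclosing circle has P_1P_3 as diameter.
Centre = midpoint of P_1P_3 = (1.75, -1.25), r² = 392.5/4 = 98.125.
Centre = (1.75, -1.25).

(1.75, -1.25)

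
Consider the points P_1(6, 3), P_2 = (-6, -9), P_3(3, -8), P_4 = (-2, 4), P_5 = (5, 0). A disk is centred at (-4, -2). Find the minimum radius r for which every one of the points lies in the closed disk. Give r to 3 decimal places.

The required radius is the distance from (-4, -2) to the farthest point.
Squared distances: 125, 53, 85, 40, 85.
Maximum is 125, attained at P_1.
r = √125 ≈ 11.180.

11.180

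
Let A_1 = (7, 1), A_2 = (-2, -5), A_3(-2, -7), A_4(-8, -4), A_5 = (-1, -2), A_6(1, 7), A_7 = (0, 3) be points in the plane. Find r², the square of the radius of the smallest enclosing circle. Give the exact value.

A smallest enclosing disk is always determined by at most three of the input points on its boundary.
The minimum enclosing circle is determined by three boundary points: A_1, A_4, A_6.
Their circumcentre is (-0.75, -0.75) with r² = 63.125.
The farthest remaining point A_3 is at distance² 40.625 ≤ 63.125.

63.125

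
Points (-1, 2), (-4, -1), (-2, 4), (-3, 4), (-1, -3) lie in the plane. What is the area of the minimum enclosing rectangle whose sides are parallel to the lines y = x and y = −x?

31.5

In coordinates u = x + y, v = x − y the rectangle is axis-aligned; the map (x,y)→(u,v) scales areas by 2.
u-values: 1, -5, 2, 1, -4; range = 2 − (-5) = 7.
v-values: -3, -3, -6, -7, 2; range = 2 − (-7) = 9.
Area = (7 × 9) / 2 = 31.5.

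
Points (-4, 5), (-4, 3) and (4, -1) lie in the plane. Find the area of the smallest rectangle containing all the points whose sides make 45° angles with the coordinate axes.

28

In coordinates u = x + y, v = x − y the rectangle is axis-aligned; the map (x,y)→(u,v) scales areas by 2.
u-values: 1, -1, 3; range = 3 − (-1) = 4.
v-values: -9, -7, 5; range = 5 − (-9) = 14.
Area = (4 × 14) / 2 = 28.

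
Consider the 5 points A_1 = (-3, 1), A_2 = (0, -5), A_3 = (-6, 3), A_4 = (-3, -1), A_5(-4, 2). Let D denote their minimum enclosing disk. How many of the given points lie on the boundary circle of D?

2

By Welzl's lemma the MEC is supported by two points (diametrically opposite) or three points (on a circumcircle).
The farthest pair is A_2–A_3 with squared distance 100. The circle on this segment as diameter has centre (-3, -1) and r² = 100/4 = 25.
Check A_1: distance² to centre = 4 ≤ 25, so it lies inside.
All remaining points lie in this disk, and no smaller disk contains both endpoints, so this is the minimum enclosing circle.
The points at distance exactly r from the centre are A_2, A_3 — 2 points.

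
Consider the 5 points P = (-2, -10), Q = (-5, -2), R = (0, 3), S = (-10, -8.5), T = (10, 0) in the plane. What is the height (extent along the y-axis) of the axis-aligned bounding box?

max y = 3, min y = -10, so height = 13.

13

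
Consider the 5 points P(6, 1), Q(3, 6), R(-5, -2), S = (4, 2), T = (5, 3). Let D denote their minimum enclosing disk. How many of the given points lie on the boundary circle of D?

The minimum enclosing circle is determined by three boundary points: P, Q, R.
Their circumcentre is (0.125, 0.875) with r² = 34.53125.
The farthest remaining point T is at distance² 28.28125 ≤ 34.53125.
The points at distance exactly r from the centre are P, Q, R — 3 points.

3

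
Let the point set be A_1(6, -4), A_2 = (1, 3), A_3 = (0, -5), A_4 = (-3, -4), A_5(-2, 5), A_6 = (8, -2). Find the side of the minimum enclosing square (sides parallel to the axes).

The bounding box has width 11 and height 10.
An axis-aligned square enclosing the set must have side ≥ max(width, height).
So the minimum side is max(11, 10) = 11.

11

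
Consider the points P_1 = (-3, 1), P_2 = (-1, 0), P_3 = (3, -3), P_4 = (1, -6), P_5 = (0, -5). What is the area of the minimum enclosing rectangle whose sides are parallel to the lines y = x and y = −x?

27.5

In coordinates u = x + y, v = x − y the rectangle is axis-aligned; the map (x,y)→(u,v) scales areas by 2.
u-values: -2, -1, 0, -5, -5; range = 0 − (-5) = 5.
v-values: -4, -1, 6, 7, 5; range = 7 − (-4) = 11.
Area = (5 × 11) / 2 = 27.5.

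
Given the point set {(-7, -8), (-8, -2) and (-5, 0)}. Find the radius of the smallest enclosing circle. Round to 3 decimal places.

Call the three points A, B, C in the order given.
Side lengths²: AB² = 37, AC² = 68, BC² = 13.
Since AC² = 68 ≥ 37 + 13 = 50, the angle opposite AC is not acute, so the smallest enclosing circle has AC as diameter.
Centre = midpoint of AC = (-6, -4), r² = 68/4 = 17.
r = √17 ≈ 4.123.

4.123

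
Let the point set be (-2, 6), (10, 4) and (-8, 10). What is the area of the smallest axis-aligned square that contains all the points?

The bounding box has width 18 and height 6.
An axis-aligned square enclosing the set must have side ≥ max(width, height).
So the minimum side is max(18, 6) = 18.
Area = 18² = 324.

324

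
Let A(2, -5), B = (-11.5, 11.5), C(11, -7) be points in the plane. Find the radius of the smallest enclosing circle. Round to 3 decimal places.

Side lengths²: AB² = 454.5, AC² = 85, BC² = 848.5.
Since BC² = 848.5 ≥ 454.5 + 85 = 539.5, the angle opposite BC is not acute, so the smallest enclosing circle has BC as diameter.
Centre = midpoint of BC = (-0.25, 2.25), r² = 848.5/4 = 212.125.
r = √(212.125) ≈ 14.565.

14.565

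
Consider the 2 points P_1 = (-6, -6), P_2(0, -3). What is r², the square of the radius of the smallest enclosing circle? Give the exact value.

The smallest circle enclosing two points has them as diameter endpoints.
Centre = midpoint = (-3, -4.5); r² = |P_1P_2|²/4 = 45/4 = 11.25.

11.25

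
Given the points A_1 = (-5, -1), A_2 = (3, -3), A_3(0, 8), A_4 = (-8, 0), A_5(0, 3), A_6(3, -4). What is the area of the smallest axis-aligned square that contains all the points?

The bounding box has width 11 and height 12.
An axis-aligned square enclosing the set must have side ≥ max(width, height).
So the minimum side is max(11, 12) = 12.
Area = 12² = 144.

144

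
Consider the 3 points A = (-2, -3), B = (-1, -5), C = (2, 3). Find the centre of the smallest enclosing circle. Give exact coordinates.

(0.5, -1)

Side lengths²: AB² = 5, AC² = 52, BC² = 73.
Since BC² = 73 ≥ 52 + 5 = 57, the angle opposite BC is not acute, so the smallest enclosing circle has BC as diameter.
Centre = midpoint of BC = (0.5, -1), r² = 73/4 = 18.25.
Centre = (0.5, -1).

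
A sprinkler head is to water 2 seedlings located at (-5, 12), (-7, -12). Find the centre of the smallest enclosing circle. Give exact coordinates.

The smallest circle enclosing two points has them as diameter endpoints.
Centre = midpoint = (-6, 0); r² = |(-5, 12)−(-7, -12)|²/4 = 580/4 = 145.
Centre = (-6, 0).

(-6, 0)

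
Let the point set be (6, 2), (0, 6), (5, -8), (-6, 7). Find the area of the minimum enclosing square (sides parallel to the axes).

The bounding box has width 12 and height 15.
An axis-aligned square enclosing the set must have side ≥ max(width, height).
So the minimum side is max(12, 15) = 15.
Area = 15² = 225.

225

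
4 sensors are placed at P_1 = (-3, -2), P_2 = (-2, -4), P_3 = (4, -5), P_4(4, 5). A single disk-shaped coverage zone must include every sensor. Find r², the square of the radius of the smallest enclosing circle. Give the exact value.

A smallest enclosing disk is always determined by at most three of the input points on its boundary.
The minimum enclosing circle is determined by three boundary points: P_2, P_3, P_4.
Their circumcentre is (1.75, 0) with r² = 30.0625.
The farthest remaining point P_1 is at distance² 26.5625 ≤ 30.0625.

30.0625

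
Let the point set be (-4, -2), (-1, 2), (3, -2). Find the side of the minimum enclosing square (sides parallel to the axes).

The bounding box has width 7 and height 4.
An axis-aligned square enclosing the set must have side ≥ max(width, height).
So the minimum side is max(7, 4) = 7.

7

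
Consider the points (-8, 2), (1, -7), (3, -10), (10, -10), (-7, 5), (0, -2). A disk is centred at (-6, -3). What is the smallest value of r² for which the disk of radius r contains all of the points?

The required radius is the distance from (-6, -3) to the farthest point.
Squared distances: 29, 65, 130, 305, 65, 37.
Maximum is 305, attained at (10, -10).

305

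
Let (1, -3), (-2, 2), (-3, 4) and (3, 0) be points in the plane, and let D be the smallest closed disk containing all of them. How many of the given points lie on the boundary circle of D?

The minimum enclosing circle of a finite set is fixed by two of the points (as a diameter) or three (as a circumcircle).
The farthest pair is (1, -3)–(-3, 4) with squared distance 65. The circle on this segment as diameter has centre (-1, 0.5) and r² = 65/4 = 16.25.
Check (-2, 2): distance² to centre = 3.25 ≤ 16.25, so it lies inside.
All remaining points lie in this disk, and no smaller disk contains both endpoints, so this is the minimum enclosing circle.
The points at distance exactly r from the centre are (1, -3), (-3, 4), (3, 0) — 3 points.

3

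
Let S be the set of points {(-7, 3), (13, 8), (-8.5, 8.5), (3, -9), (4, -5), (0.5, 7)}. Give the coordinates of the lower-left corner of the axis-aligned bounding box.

(-8.5, -9)

x-range [-8.5, 13], y-range [-9, 8.5].
The lower-left corner is (-8.5, -9).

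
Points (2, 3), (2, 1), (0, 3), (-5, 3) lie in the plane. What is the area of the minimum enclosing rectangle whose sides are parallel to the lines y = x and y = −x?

31.5

In coordinates u = x + y, v = x − y the rectangle is axis-aligned; the map (x,y)→(u,v) scales areas by 2.
u-values: 5, 3, 3, -2; range = 5 − (-2) = 7.
v-values: -1, 1, -3, -8; range = 1 − (-8) = 9.
Area = (7 × 9) / 2 = 31.5.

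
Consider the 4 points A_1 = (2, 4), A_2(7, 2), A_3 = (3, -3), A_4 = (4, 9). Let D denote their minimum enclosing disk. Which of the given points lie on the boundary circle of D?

The farthest pair is A_3–A_4 with squared distance 145. The circle on this segment as diameter has centre (3.5, 3) and r² = 145/4 = 36.25.
Check A_1: distance² to centre = 3.25 ≤ 36.25, so it lies inside.
All remaining points lie in this disk, and no smaller disk contains both endpoints, so this is the minimum enclosing circle.
The points at distance exactly r from the centre are A_3, A_4 — 2 points.

A_3, A_4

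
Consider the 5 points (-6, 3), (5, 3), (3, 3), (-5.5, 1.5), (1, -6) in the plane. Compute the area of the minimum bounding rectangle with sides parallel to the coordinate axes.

x ranges over [-6, 5], width 11.
y ranges over [-6, 3], height 9.
Area = 11 × 9 = 99.

99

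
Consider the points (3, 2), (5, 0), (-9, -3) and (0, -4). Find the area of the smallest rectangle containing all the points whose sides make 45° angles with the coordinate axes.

In coordinates u = x + y, v = x − y the rectangle is axis-aligned; the map (x,y)→(u,v) scales areas by 2.
u-values: 5, 5, -12, -4; range = 5 − (-12) = 17.
v-values: 1, 5, -6, 4; range = 5 − (-6) = 11.
Area = (17 × 11) / 2 = 93.5.

93.5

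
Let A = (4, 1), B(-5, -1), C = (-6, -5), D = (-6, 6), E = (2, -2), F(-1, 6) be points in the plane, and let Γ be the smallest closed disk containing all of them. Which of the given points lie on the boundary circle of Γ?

The minimum enclosing circle of a finite set is fixed by two of the points (as a diameter) or three (as a circumcircle).
The minimum enclosing circle is determined by three boundary points: A, C, D.
Their circumcentre is (-2.5, 0.5) with r² = 42.5.
The farthest remaining point F is at distance² 32.5 ≤ 42.5.
The points at distance exactly r from the centre are A, C, D — 3 points.

A, C, D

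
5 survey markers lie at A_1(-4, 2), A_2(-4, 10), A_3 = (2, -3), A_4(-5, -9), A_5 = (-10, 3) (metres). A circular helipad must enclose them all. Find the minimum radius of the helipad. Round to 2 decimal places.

9.51

The minimum enclosing circle of a finite set is fixed by two of the points (as a diameter) or three (as a circumcircle).
The farthest pair is A_2–A_4 with squared distance 362. The circle on this segment as diameter has centre (-4.5, 0.5) and r² = 362/4 = 90.5.
Check A_1: distance² to centre = 2.5 ≤ 90.5, so it lies inside.
All remaining points lie in this disk, and no smaller disk contains both endpoints, so this is the minimum enclosing circle.
r = √(90.5) ≈ 9.51.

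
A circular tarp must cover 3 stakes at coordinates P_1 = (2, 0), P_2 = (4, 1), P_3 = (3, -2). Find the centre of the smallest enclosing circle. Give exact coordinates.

(3.5, -0.5)

Side lengths²: P_1P_2² = 5, P_1P_3² = 5, P_2P_3² = 10.
Since P_2P_3² = 10 ≥ 5 + 5 = 10, the angle opposite P_2P_3 is not acute, so the smallest enclosing circle has P_2P_3 as diameter.
Centre = midpoint of P_2P_3 = (3.5, -0.5), r² = 10/4 = 2.5.
Centre = (3.5, -0.5).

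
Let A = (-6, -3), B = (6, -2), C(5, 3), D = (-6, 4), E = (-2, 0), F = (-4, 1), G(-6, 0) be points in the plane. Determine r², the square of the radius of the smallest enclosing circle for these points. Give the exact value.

45.3125

By Welzl's lemma the MEC is supported by two points (diametrically opposite) or three points (on a circumcircle).
The minimum enclosing circle is determined by three boundary points: A, B, D.
Their circumcentre is (-0.25, 0.5) with r² = 45.3125.
The farthest remaining point C is at distance² 33.8125 ≤ 45.3125.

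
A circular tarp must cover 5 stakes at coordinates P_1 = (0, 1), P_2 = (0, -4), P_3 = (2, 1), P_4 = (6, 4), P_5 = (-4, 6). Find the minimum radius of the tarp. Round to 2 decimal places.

The minimum enclosing circle is determined by three boundary points: P_2, P_4, P_5.
Their circumcentre is (9/23, 45/23) with r² = 18850/529.
The farthest remaining point P_3 is at distance² 1853/529 ≤ 18850/529.
r = √(18850/529) ≈ 5.97.

5.97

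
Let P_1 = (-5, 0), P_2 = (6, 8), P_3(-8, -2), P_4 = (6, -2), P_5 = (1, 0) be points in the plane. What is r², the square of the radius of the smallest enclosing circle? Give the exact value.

74

By Welzl's lemma the MEC is supported by two points (diametrically opposite) or three points (on a circumcircle).
The farthest pair is P_2–P_3 with squared distance 296. The circle on this segment as diameter has centre (-1, 3) and r² = 296/4 = 74.
Check P_1: distance² to centre = 25 ≤ 74, so it lies inside.
All remaining points lie in this disk, and no smaller disk contains both endpoints, so this is the minimum enclosing circle.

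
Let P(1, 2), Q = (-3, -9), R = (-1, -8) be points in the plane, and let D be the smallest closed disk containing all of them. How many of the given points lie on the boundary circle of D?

Side lengths²: PQ² = 137, PR² = 104, QR² = 5.
Since PQ² = 137 ≥ 104 + 5 = 109, the angle opposite PQ is not acute, so the smallest enclosing circle has PQ as diameter.
Centre = midpoint of PQ = (-1, -3.5), r² = 137/4 = 34.25.
The points at distance exactly r from the centre are P, Q — 2 points.

2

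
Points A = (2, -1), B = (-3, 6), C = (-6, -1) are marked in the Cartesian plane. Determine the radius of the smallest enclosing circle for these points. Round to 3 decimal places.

4.680

Side lengths²: AB² = 74, AC² = 64, BC² = 58.
Since AB² = 74 < 64 + 58 = 122, the triangle is acute, so the smallest enclosing circle is the circumcircle.
Circumcentre = (-2, 10/7), r² = 1073/49.
r = √(1073/49) ≈ 4.680.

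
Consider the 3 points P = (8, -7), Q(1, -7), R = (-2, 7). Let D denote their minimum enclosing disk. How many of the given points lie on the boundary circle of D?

2

Side lengths²: PQ² = 49, PR² = 296, QR² = 205.
Since PR² = 296 ≥ 205 + 49 = 254, the angle opposite PR is not acute, so the smallest enclosing circle has PR as diameter.
Centre = midpoint of PR = (3, 0), r² = 296/4 = 74.
The points at distance exactly r from the centre are P, R — 2 points.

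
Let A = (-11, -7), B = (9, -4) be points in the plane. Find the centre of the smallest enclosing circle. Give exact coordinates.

The smallest circle enclosing two points has them as diameter endpoints.
Centre = midpoint = (-1, -5.5); r² = |AB|²/4 = 409/4 = 102.25.
Centre = (-1, -5.5).

(-1, -5.5)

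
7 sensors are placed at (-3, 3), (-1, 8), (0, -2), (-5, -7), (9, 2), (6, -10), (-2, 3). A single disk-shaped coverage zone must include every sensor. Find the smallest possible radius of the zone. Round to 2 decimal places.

The farthest pair is (-1, 8)–(6, -10) with squared distance 373. The circle on this segment as diameter has centre (2.5, -1) and r² = 373/4 = 93.25.
Check (-3, 3): distance² to centre = 46.25 ≤ 93.25, so it lies inside.
All remaining points lie in this disk, and no smaller disk contains both endpoints, so this is the minimum enclosing circle.
r = √(93.25) ≈ 9.66.

9.66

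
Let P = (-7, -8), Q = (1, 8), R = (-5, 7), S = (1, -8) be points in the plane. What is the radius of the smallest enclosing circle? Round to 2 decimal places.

8.94

The minimum enclosing circle of a finite set is fixed by two of the points (as a diameter) or three (as a circumcircle).
The farthest pair is P–Q with squared distance 320. The circle on this segment as diameter has centre (-3, 0) and r² = 320/4 = 80.
Check R: distance² to centre = 53 ≤ 80, so it lies inside.
All remaining points lie in this disk, and no smaller disk contains both endpoints, so this is the minimum enclosing circle.
r = √80 ≈ 8.94.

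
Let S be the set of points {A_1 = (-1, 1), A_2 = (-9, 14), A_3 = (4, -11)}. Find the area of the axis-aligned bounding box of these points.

x ranges over [-9, 4], width 13.
y ranges over [-11, 14], height 25.
Area = 13 × 25 = 325.

325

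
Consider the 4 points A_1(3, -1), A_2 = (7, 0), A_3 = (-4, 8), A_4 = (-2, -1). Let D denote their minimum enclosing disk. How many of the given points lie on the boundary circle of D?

2

By Welzl's lemma the MEC is supported by two points (diametrically opposite) or three points (on a circumcircle).
The farthest pair is A_2–A_3 with squared distance 185. The circle on this segment as diameter has centre (1.5, 4) and r² = 185/4 = 46.25.
Check A_1: distance² to centre = 27.25 ≤ 46.25, so it lies inside.
All remaining points lie in this disk, and no smaller disk contains both endpoints, so this is the minimum enclosing circle.
The points at distance exactly r from the centre are A_2, A_3 — 2 points.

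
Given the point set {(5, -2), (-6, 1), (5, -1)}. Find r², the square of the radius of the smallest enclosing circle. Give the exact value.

Call the three points A, B, C in the order given.
Side lengths²: AB² = 130, AC² = 1, BC² = 125.
Since AB² = 130 ≥ 125 + 1 = 126, the angle opposite AB is not acute, so the smallest enclosing circle has AB as diameter.
Centre = midpoint of AB = (-0.5, -0.5), r² = 130/4 = 32.5.

32.5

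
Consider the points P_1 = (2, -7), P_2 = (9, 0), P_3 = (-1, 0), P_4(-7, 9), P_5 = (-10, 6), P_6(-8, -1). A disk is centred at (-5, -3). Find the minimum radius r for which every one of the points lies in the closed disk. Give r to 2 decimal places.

14.32

The required radius is the distance from (-5, -3) to the farthest point.
Squared distances: 65, 205, 25, 148, 106, 13.
Maximum is 205, attained at P_2.
r = √205 ≈ 14.32.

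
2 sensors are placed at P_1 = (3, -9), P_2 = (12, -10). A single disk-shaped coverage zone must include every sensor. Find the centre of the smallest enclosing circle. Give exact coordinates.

The smallest circle enclosing two points has them as diameter endpoints.
Centre = midpoint = (7.5, -9.5); r² = |P_1P_2|²/4 = 82/4 = 20.5.
Centre = (7.5, -9.5).

(7.5, -9.5)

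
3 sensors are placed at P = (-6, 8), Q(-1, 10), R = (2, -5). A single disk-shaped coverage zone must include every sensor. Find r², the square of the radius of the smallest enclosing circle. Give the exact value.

87841/1458

Side lengths²: PQ² = 29, PR² = 233, QR² = 234.
Since QR² = 234 < 233 + 29 = 262, the triangle is acute, so the smallest enclosing circle is the circumcircle.
Circumcentre = (-43/54, 121/54), r² = 87841/1458.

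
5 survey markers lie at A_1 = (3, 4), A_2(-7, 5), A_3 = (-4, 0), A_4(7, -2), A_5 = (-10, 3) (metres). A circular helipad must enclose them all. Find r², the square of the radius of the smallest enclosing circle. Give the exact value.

78.5

The farthest pair is A_4–A_5 with squared distance 314. The circle on this segment as diameter has centre (-1.5, 0.5) and r² = 314/4 = 78.5.
Check A_1: distance² to centre = 32.5 ≤ 78.5, so it lies inside.
All remaining points lie in this disk, and no smaller disk contains both endpoints, so this is the minimum enclosing circle.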